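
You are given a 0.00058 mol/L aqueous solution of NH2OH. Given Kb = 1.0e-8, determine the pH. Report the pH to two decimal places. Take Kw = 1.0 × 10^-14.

NH2OH + H2O ⇌ NH3OH+ + OH-
From the ICE table, Kb = x²/(0.00058 − x) = 1.0 × 10^-8.
Assume x ≪ 0.00058: x ≈ √(1.0 × 10^-8 × 0.00058) = 2.41 × 10^-6 M
(x/C₀ = 0.42% < 5%, so the approximation holds.)
pOH = −log(2.41 × 10^-6) = 5.62; pH = 14.00 − 5.62 = 8.38

pH = 8.38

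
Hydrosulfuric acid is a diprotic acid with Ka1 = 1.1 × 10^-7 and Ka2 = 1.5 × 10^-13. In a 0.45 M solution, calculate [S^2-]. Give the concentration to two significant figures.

1.5 × 10^-13 M

First ionization gives [H+] ≈ [HS-] = 2.22 × 10^-4 M.
Second step: Ka2 = [H+][S^2-]/[HS-] ≈ [S^2-] (since [H+] ≈ [HS-]).
So [S^2-] ≈ Ka2.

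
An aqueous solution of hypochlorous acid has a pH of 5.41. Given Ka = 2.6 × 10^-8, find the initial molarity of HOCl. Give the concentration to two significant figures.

[H+] = 10^(-5.41) = 3.89 × 10^-6 M = x
Ka = x²/(C₀ − x) ⇒ C₀ = x + x²/Ka
C₀ = 3.89 × 10^-6 + (3.89 × 10^-6)²/(2.6 × 10^-8) = 5.86 × 10^-4 M

C₀ = 5.9 × 10^-4 M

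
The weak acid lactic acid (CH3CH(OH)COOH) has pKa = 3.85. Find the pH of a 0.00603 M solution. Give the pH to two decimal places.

pH = 3.07

CH3CH(OH)COOH ⇌ CH3CH(OH)COO- + H+
Ka = 10^(−3.85) = 1.41 × 10^-4
From the ICE table, Ka = [H+]²/(0.00603 − [H+]) = 1.41 × 10^-4.
Here C₀/Ka ≈ 42.8, so the small-[H+] approximation fails. Use the quadratic:
[H+] = [−0.000141 + √(0.000141² + 3.4e-06)]/2 = 8.54 × 10^-4 M
pH = −log(8.54 × 10^-4) = 3.07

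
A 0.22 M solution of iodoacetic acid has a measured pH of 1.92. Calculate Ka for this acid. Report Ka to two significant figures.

[H+] = 10^(-1.92) = 1.20 × 10^-2 M
At equilibrium [HA] = 0.22 − 1.20 × 10^-2 = 2.08 × 10^-1 M
Ka = [H+][A-]/[HA] = (1.20 × 10^-2)² / 2.08 × 10^-1 = 6.9 × 10^-4

Ka = 6.9 × 10^-4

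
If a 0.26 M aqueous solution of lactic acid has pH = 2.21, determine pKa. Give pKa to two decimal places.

pKa = 3.82

[H+] = 10^(-2.21) = 6.17 × 10^-3 M
At equilibrium [HA] = 0.26 − 6.17 × 10^-3 = 2.54 × 10^-1 M
Ka = [H+][A-]/[HA] = (6.17 × 10^-3)² / 2.54 × 10^-1 = 1.50 × 10^-4
pKa = -log(1.50 × 10^-4) = 3.82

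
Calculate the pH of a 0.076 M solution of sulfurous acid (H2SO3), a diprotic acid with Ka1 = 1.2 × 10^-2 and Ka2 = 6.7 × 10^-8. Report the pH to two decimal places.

Since Ka1 ≫ Ka2, the first ionization dominates [H+].
Ka1 = x²/(0.076 − x) = 1.2 × 10^-2
Solving the quadratic: x = (−Ka1 + √(Ka1² + 4·Ka1·C₀))/2 = 2.48 × 10^-2 M
pH = −log(2.48 × 10^-2) = 1.61

pH = 1.61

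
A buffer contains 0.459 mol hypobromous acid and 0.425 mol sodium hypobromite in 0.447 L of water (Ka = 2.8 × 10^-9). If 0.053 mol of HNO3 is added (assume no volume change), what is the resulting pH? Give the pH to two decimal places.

After neutralization: n(HOBr) = 0.512 mol, n(OBr-) = 0.372 mol.
pKa = −log(2.8 × 10^-9) = 8.553
Henderson–Hasselbalch with mole ratio 0.372/0.512: pH = 8.553 + (-0.139)

pH = 8.41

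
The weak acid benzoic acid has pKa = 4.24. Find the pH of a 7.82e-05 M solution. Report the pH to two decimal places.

pH = 4.35

C6H5COOH ⇌ C6H5COO- + H+
Ka = 10^(−4.24) = 5.75 × 10^-5
Let x = [H+] at equilibrium. Ka = x²/(7.82e-05 − x).
x is not negligible relative to C₀; solve x² + 5.75e-05·x − 4.5e-09 = 0.
x = (−Ka + √(Ka² + 4·Ka·C₀))/2 = 4.42 × 10^-5 M
pH = −log[H+] = −log(4.42 × 10^-5) = 4.35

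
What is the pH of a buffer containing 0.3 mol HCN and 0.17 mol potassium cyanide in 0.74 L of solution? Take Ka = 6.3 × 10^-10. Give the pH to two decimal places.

pH = 8.95

pKa = −log(6.3 × 10^-10) = 9.201
pH = pKa + log([A⁻]/[HA]) = 9.201 + log(0.17/0.3)
pH = 9.201 + (-0.247) = 8.95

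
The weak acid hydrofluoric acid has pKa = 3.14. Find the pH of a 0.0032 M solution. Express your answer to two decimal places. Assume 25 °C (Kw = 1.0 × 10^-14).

pH = 2.92

HF ⇌ F- + H+
Ka = 10^(−3.14) = 7.24 × 10^-4
Ka = [H+]²/(0.0032 − [H+]) = 7.24 × 10^-4
The 5% rule fails; solving [H+]² + Ka·[H+] − Ka·C₀ = 0 exactly:
[H+] = [−0.000724 + √(0.000724² + 9.27e-06)]/2 = 1.20 × 10^-3 M
pH = −log[H+] = −log(1.20 × 10^-3) = 2.92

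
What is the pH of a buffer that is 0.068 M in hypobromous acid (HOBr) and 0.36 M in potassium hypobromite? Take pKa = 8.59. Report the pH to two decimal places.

pH = 9.31

Henderson–Hasselbalch: pH = pKa + log([OBr-]/[HOBr]) = 8.59 + log(0.36/0.068)
pH = 8.59 + (+0.724) = 9.31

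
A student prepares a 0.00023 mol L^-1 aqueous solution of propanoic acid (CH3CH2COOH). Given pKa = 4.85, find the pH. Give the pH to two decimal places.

CH3CH2COOH ⇌ CH3CH2COO- + H+
Ka = 10^(−4.85) = 1.41 × 10^-5
From the ICE table, Ka = [H+]²/(0.00023 − [H+]) = 1.41 × 10^-5.
The 5% rule fails; solving [H+]² + Ka·[H+] − Ka·C₀ = 0 exactly:
[H+] = (−Ka + √(Ka² + 4·Ka·C₀))/2 = 5.03 × 10^-5 M
pH = −log[H+] = −log(5.03 × 10^-5) = 4.30

pH = 4.30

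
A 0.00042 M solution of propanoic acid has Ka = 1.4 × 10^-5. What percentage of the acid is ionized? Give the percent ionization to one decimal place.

16.7%

CH3CH2COOH ⇌ CH3CH2COO- + H+; let x = [H+] at equilibrium.
Solve x² + 1.4e-05x − 5.88e-09 = 0 → x = 7.00 × 10^-5 M
% ionization = x/C₀ × 100% = 7.00 × 10^-5/0.00042 × 100% = 16.7%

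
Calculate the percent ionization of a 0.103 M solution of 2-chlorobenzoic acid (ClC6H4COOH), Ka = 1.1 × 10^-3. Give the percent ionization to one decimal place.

9.8%

ClC6H4COOH ⇌ ClC6H4COO- + H+; let x = [H+] at equilibrium.
Solve x² + 0.0011x − 0.000113 = 0 → x = 1.01 × 10^-2 M
Fraction ionized = 1.01 × 10^-2 / 0.103 = 0.0981 → 9.8%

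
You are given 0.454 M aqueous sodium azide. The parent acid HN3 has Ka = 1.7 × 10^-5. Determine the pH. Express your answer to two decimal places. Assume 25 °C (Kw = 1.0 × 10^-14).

pH = 9.21

N3- is the conjugate base of the weak acid HN3.
Kb = Kw/Ka = 1.0×10^-14 / 1.7 × 10^-5 = 5.88 × 10^-10
Kb = [OH-]²/(0.454 − [OH-]) = 5.88 × 10^-10
Assume [OH-] ≪ 0.454: [OH-] ≈ √(5.88 × 10^-10 × 0.454) = 1.63 × 10^-5 M
pOH = 4.79, so pH = 14.00 − pOH = 9.21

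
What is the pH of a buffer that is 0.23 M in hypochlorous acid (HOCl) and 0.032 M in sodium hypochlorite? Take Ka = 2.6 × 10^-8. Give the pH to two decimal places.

pKa = −log(2.6 × 10^-8) = 7.585
Henderson–Hasselbalch: pH = pKa + log([OCl-]/[HOCl]) = 7.585 + log(0.032/0.23)
pH = 7.585 + (-0.857) = 6.73

pH = 6.73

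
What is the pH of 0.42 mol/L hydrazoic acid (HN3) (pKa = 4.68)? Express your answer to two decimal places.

pH = 2.53

HN3 ⇌ N3- + H+
Ka = 10^(−4.68) = 2.09 × 10^-5
From the ICE table, Ka = [H+]²/(0.42 − [H+]) = 2.09 × 10^-5.
Since Ka ≪ C₀, [H+] ≈ √(Ka·C₀) = 2.96 × 10^-3 M.
Check: 0.71% ionized — well under 5%, approximation valid.
pH = −log[H+] = −log(2.96 × 10^-3) = 2.53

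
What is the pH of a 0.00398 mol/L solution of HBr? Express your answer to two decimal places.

HBr is a strong acid and dissociates completely, so [H+] = 0.00398 M.
pH = -log(0.00398) = 2.40

pH = 2.40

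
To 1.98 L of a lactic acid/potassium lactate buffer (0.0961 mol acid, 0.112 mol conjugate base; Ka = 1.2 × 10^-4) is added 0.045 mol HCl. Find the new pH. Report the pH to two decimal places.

pH = 3.60

Added H+ converts CH3CH(OH)COO- to CH3CH(OH)COOH: CH3CH(OH)COOH → 0.141 mol, CH3CH(OH)COO- → 0.067 mol.
pKa = −log(1.2 × 10^-4) = 3.921
Henderson–Hasselbalch with mole ratio 0.067/0.141: pH = 3.921 + (-0.323)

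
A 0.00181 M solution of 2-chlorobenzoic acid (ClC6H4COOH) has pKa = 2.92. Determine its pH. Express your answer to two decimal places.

pH = 3.00

ClC6H4COOH ⇌ ClC6H4COO- + H+
Ka = 10^(−2.92) = 1.20 × 10^-3
Ka = [H+]²/(0.00181 − [H+]) = 1.20 × 10^-3
[H+] is not negligible relative to C₀; solve [H+]² + 0.0012·[H+] − 2.17e-06 = 0.
[H+] = (−Ka + √(Ka² + 4·Ka·C₀))/2 = 9.91 × 10^-4 M
pH = −log(9.91 × 10^-4) = 3.00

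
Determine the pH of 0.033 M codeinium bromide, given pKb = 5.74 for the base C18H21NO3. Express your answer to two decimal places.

pH = 4.87

C18H22NO3+ is the conjugate acid of the weak base C18H21NO3.
Kb = 10^(−5.74) = 1.82 × 10^-6
Ka = Kw/Kb = 1.0×10^-14 / 1.82 × 10^-6 = 5.49 × 10^-9
Let x = [H+] at equilibrium. Ka = x²/(0.033 − x).
Since Ka ≪ C₀, x ≈ √(Ka·C₀) = 1.35 × 10^-5 M.
(x/C₀ = 0.041% < 5%, so the approximation holds.)
pH = −log[H+] = −log(1.35 × 10^-5) = 4.87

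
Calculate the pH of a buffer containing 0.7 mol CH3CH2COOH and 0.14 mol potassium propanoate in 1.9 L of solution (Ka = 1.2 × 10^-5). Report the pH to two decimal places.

pKa = −log(1.2 × 10^-5) = 4.921
pH = pKa + log([A⁻]/[HA]) = 4.921 + log(0.14/0.7)
pH = 4.921 + (-0.699) = 4.22

pH = 4.22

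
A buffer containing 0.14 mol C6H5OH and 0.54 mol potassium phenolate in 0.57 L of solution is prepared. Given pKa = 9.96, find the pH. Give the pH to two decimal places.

pH = pKa + log([A⁻]/[HA]) = 9.96 + log(0.54/0.14)
pH = 9.96 + (+0.586) = 10.55

pH = 10.55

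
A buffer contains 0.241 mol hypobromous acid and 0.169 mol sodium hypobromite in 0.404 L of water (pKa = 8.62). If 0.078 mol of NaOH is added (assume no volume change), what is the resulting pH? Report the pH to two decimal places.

After neutralization: n(HOBr) = 0.163 mol, n(OBr-) = 0.247 mol.
pH = pKa + log([A⁻]/[HA]) = 8.62 + log(0.247/0.163) = 8.62 +0.181

pH = 8.80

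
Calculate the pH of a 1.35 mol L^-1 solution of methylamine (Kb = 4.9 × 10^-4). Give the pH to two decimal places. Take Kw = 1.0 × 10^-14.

pH = 12.41

CH3NH2 + H2O ⇌ CH3NH3+ + OH-
Let x = [OH-] at equilibrium. Kb = x²/(1.35 − x).
Neglecting x in the denominator: x = √(4.9 × 10^-4 × 1.35) = 2.57 × 10^-2 M
Check: 1.9% ionized — well under 5%, approximation valid.
pOH = 1.59, so pH = 14.00 − pOH = 12.41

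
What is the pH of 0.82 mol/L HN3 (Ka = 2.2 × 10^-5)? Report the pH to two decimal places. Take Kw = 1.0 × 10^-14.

pH = 2.37

HN3 ⇌ N3- + H+
From the ICE table, Ka = [H+]²/(0.82 − [H+]) = 2.2 × 10^-5.
Since Ka ≪ C₀, [H+] ≈ √(Ka·C₀) = 4.25 × 10^-3 M.
Check: 0.52% ionized — well under 5%, approximation valid.
pH = −log[H+] = −log(4.25 × 10^-3) = 2.37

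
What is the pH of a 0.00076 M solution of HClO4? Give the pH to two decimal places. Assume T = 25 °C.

pH = 3.12

HClO4 is a strong acid and dissociates completely, so [H+] = 0.00076 M.
pH = -log(0.00076) = 3.12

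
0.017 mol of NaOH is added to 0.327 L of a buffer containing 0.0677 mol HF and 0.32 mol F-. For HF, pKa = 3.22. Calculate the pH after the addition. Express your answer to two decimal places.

OH- converts HF to F-: HF → 0.0507 mol, F- → 0.337 mol.
Henderson–Hasselbalch with mole ratio 0.337/0.0507: pH = 3.22 + (+0.823)

pH = 4.04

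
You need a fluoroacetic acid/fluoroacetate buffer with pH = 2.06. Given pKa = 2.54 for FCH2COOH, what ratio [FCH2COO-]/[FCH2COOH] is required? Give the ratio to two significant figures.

pH = pKa + log(r) ⇒ log(r) = 2.06 − 2.54 = -0.48
r = [FCH2COO-]/[FCH2COOH] = 10^(-0.48) = 0.331

ratio = 0.33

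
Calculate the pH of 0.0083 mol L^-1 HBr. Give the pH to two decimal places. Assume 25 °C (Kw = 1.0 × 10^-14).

pH = 2.08

HBr is a strong acid and dissociates completely, so [H+] = 0.0083 M.
pH = -log(0.0083) = 2.08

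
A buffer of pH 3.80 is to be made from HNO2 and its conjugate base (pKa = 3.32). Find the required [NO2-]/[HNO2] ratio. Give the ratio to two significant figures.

pH = pKa + log(r) ⇒ log(r) = 3.80 − 3.32 = +0.48
r = [NO2-]/[HNO2] = 10^(+0.48) = 3.02

ratio = 3.0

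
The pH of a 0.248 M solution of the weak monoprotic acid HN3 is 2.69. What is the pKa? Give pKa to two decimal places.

pKa = 4.77

[H+] = 10^(-2.69) = 2.04 × 10^-3 M
At equilibrium [HA] = 0.248 − 2.04 × 10^-3 = 2.46 × 10^-1 M
Ka = [H+][A-]/[HA] = (2.04 × 10^-3)² / 2.46 × 10^-1 = 1.69 × 10^-5
pKa = -log(1.69 × 10^-5) = 4.77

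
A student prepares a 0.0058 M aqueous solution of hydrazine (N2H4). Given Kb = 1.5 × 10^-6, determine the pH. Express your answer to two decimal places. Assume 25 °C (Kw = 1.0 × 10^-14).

pH = 9.97

N2H4 + H2O ⇌ N2H5+ + OH-
Kb = x²/(0.0058 − x) = 1.5 × 10^-6
Neglecting x in the denominator: x = √(1.5 × 10^-6 × 0.0058) = 9.33 × 10^-5 M
Check: 1.6% ionized — well under 5%, approximation valid.
pOH = 4.03, so pH = 14.00 − pOH = 9.97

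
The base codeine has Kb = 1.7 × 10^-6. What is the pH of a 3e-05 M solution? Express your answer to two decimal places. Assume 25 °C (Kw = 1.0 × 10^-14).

C18H21NO3 + H2O ⇌ C18H22NO3+ + OH-
From the ICE table, Kb = [OH-]²/(3e-05 − [OH-]) = 1.7 × 10^-6.
[OH-] is not negligible relative to C₀; solve [OH-]² + 1.7e-06·[OH-] − 5.1e-11 = 0.
[OH-] = [−1.7e-06 + √(1.7e-06² + 2.04e-10)]/2 = 6.34 × 10^-6 M
pOH = 5.20, so pH = 14.00 − pOH = 8.80

pH = 8.80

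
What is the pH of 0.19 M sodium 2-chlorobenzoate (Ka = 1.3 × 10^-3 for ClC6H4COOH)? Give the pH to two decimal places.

ClC6H4COO- is the conjugate base of the weak acid ClC6H4COOH.
Kb = Kw/Ka = 1.0×10^-14 / 1.3 × 10^-3 = 7.69 × 10^-12
Kb = [OH-]²/(0.19 − [OH-]) = 7.69 × 10^-12
Assume [OH-] ≪ 0.19: [OH-] ≈ √(7.69 × 10^-12 × 0.19) = 1.21 × 10^-6 M
([OH-]/C₀ = 0.00064% < 5%, so the approximation holds.)
pOH = 5.92, so pH = 14.00 − pOH = 8.08

pH = 8.08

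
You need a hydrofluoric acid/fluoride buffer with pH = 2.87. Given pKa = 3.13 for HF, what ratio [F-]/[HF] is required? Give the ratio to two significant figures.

ratio = 0.55

pH = pKa + log(r) ⇒ log(r) = 2.87 − 3.13 = -0.26
r = [F-]/[HF] = 10^(-0.26) = 0.55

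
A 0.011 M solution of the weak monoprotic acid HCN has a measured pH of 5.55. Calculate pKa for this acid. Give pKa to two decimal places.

[H+] = 10^(-5.55) = 2.82 × 10^-6 M
At equilibrium [HA] = 0.011 − 2.82 × 10^-6 = 1.10 × 10^-2 M
Ka = [H+][A-]/[HA] = (2.82 × 10^-6)² / 1.10 × 10^-2 = 7.23 × 10^-10
pKa = -log(7.23 × 10^-10) = 9.14

pKa = 9.14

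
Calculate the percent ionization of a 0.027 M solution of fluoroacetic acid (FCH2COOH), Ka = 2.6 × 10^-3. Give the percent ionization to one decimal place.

FCH2COOH ⇌ FCH2COO- + H+; let x = [H+] at equilibrium.
Ka = x²/(C₀ − x); solving the quadratic gives x = 7.18 × 10^-3 M.
% ionization = x/C₀ × 100% = 7.18 × 10^-3/0.027 × 100% = 26.6%

26.6%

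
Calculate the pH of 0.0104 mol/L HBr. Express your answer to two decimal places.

pH = 1.98

HBr is a strong acid and dissociates completely, so [H+] = 0.0104 M.
pH = -log(0.0104) = 1.98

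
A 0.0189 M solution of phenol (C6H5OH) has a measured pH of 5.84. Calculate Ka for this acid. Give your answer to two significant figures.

Ka = 1.1 × 10^-10

[H+] = 10^(-5.84) = 1.45 × 10^-6 M
At equilibrium [HA] = 0.0189 − 1.45 × 10^-6 = 1.89 × 10^-2 M
Ka = [H+][A-]/[HA] = (1.45 × 10^-6)² / 1.89 × 10^-2 = 1.1 × 10^-10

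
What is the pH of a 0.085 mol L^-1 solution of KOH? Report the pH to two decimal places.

pH = 12.93

KOH is a strong base; [OH-] = 0.085 M.
pOH = -log(0.085) = 1.07
pH = 14.00 - 1.07 = 12.93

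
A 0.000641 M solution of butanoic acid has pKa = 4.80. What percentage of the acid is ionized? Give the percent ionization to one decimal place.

CH3(CH2)2COOH ⇌ CH3(CH2)2COO- + H+; let x = [H+] at equilibrium.
Ka = 10^(−4.80) = 1.58 × 10^-5
Ka = x²/(C₀ − x); solving the quadratic gives x = 9.30 × 10^-5 M.
% ionization = x/C₀ × 100% = 9.30 × 10^-5/0.000641 × 100% = 14.5%

14.5%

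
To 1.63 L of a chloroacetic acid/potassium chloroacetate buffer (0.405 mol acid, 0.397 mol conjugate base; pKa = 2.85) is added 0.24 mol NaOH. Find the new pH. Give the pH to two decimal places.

pH = 3.44

After neutralization: n(ClCH2COOH) = 0.165 mol, n(ClCH2COO-) = 0.637 mol.
Henderson–Hasselbalch with mole ratio 0.637/0.165: pH = 2.85 + (+0.587)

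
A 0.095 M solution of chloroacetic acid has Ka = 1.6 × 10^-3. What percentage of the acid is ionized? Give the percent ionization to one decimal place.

12.2%

ClCH2COOH ⇌ ClCH2COO- + H+; let x = [H+] at equilibrium.
Ka = x²/(C₀ − x); solving the quadratic gives x = 1.16 × 10^-2 M.
% ionization = x/C₀ × 100% = 1.16 × 10^-2/0.095 × 100% = 12.2%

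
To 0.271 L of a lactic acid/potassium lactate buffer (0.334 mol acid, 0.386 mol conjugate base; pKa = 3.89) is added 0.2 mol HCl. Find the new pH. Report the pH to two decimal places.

Added H+ converts CH3CH(OH)COO- to CH3CH(OH)COOH: CH3CH(OH)COOH → 0.534 mol, CH3CH(OH)COO- → 0.186 mol.
pH = pKa + log([A⁻]/[HA]) = 3.89 + log(0.186/0.534) = 3.89 -0.458

pH = 3.43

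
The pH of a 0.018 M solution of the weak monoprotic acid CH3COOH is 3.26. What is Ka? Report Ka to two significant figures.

[H+] = 10^(-3.26) = 5.50 × 10^-4 M
At equilibrium [HA] = 0.018 − 5.50 × 10^-4 = 1.75 × 10^-2 M
Ka = [H+][A-]/[HA] = (5.50 × 10^-4)² / 1.75 × 10^-2 = 1.7 × 10^-5

Ka = 1.7 × 10^-5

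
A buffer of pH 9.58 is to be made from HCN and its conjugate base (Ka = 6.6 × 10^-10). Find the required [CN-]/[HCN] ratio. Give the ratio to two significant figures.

ratio = 2.5

pKa = -log(6.6 × 10^-10) = 9.180
pH = pKa + log(r) ⇒ log(r) = 9.58 − 9.180 = +0.400
r = [CN-]/[HCN] = 10^(+0.400) = 2.51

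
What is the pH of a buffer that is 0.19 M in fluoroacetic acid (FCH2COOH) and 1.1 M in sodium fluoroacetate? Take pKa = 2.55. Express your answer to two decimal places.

pH = 3.31

Henderson–Hasselbalch: pH = pKa + log([FCH2COO-]/[FCH2COOH]) = 2.55 + log(1.1/0.19)
pH = 2.55 + (+0.763) = 3.31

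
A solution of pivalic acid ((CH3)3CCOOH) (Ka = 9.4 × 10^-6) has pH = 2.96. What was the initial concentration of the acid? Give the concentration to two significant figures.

[H+] = 10^(-2.96) = 1.10 × 10^-3 M = x
Ka = x²/(C₀ − x) ⇒ C₀ = x + x²/Ka
C₀ = 1.10 × 10^-3 + (1.10 × 10^-3)²/(9.4 × 10^-6) = 1.30 × 10^-1 M

C₀ = 1.3 × 10^-1 M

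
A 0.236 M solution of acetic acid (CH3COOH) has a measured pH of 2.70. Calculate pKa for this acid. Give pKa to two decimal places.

[H+] = 10^(-2.70) = 2.00 × 10^-3 M
At equilibrium [HA] = 0.236 − 2.00 × 10^-3 = 2.34 × 10^-1 M
Ka = [H+][A-]/[HA] = (2.00 × 10^-3)² / 2.34 × 10^-1 = 1.71 × 10^-5
pKa = -log(1.71 × 10^-5) = 4.77

pKa = 4.77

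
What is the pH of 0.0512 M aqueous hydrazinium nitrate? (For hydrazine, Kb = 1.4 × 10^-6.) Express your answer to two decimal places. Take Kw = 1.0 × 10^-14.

pH = 4.72

N2H5+ is the conjugate acid of the weak base N2H4.
Ka = Kw/Kb = 1.0×10^-14 / 1.4 × 10^-6 = 7.14 × 10^-9
From the ICE table, Ka = x²/(0.0512 − x) = 7.14 × 10^-9.
Neglecting x in the denominator: x = √(7.14 × 10^-9 × 0.0512) = 1.91 × 10^-5 M
Check: 0.037% ionized — well under 5%, approximation valid.
pH = −log[H+] = −log(1.91 × 10^-5) = 4.72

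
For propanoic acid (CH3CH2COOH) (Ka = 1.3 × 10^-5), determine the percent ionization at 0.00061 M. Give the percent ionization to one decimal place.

13.6%

CH3CH2COOH ⇌ CH3CH2COO- + H+; let x = [H+] at equilibrium.
Solve x² + 1.3e-05x − 7.93e-09 = 0 → x = 8.28 × 10^-5 M
Fraction ionized = 8.28 × 10^-5 / 0.00061 = 0.1357 → 13.6%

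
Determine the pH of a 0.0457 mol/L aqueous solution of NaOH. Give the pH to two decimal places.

NaOH is a strong base; [OH-] = 0.0457 M.
pOH = -log(0.0457) = 1.34
pH = 14.00 - 1.34 = 12.66

pH = 12.66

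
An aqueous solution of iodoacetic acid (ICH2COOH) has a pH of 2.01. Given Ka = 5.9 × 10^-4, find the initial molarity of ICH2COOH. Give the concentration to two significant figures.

C₀ = 1.7 × 10^-1 M

[H+] = 10^(-2.01) = 9.77 × 10^-3 M = x
Ka = x²/(C₀ − x) ⇒ C₀ = x + x²/Ka
C₀ = 9.77 × 10^-3 + (9.77 × 10^-3)²/(5.9 × 10^-4) = 1.72 × 10^-1 M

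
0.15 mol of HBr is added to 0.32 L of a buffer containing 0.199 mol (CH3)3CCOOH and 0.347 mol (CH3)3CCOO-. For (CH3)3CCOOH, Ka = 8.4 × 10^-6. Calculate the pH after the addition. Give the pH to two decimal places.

After neutralization: n((CH3)3CCOOH) = 0.349 mol, n((CH3)3CCOO-) = 0.197 mol.
pKa = −log(8.4 × 10^-6) = 5.076
pH = pKa + log([A⁻]/[HA]) = 5.076 + log(0.197/0.349) = 5.076 -0.248

pH = 4.83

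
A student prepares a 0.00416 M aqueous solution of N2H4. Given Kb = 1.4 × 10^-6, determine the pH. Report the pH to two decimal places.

N2H4 + H2O ⇌ N2H5+ + OH-
From the ICE table, Kb = [OH-]²/(0.00416 − [OH-]) = 1.4 × 10^-6.
Assume [OH-] ≪ 0.00416: [OH-] ≈ √(1.4 × 10^-6 × 0.00416) = 7.63 × 10^-5 M
Check: 1.8% ionized — well under 5%, approximation valid.
pOH = 4.12, so pH = 14.00 − pOH = 9.88

pH = 9.88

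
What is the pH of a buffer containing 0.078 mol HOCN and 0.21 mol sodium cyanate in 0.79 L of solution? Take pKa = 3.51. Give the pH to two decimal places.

Using pH = pKa + log([base]/[acid]) with [base]/[acid] = 0.21/0.078:
pH = 3.51 + (+0.430) = 3.94

pH = 3.94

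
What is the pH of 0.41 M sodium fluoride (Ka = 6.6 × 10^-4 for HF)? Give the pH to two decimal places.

F- is the conjugate base of the weak acid HF.
Kb = Kw/Ka = 1.0×10^-14 / 6.6 × 10^-4 = 1.52 × 10^-11
From the ICE table, Kb = x²/(0.41 − x) = 1.52 × 10^-11.
Since Kb ≪ C₀, x ≈ √(Kb·C₀) = 2.50 × 10^-6 M.
Check: 0.00061% ionized — well under 5%, approximation valid.
pOH = 5.60, so pH = 14.00 − pOH = 8.40

pH = 8.40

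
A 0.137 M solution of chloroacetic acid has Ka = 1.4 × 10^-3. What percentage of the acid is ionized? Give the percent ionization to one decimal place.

ClCH2COOH ⇌ ClCH2COO- + H+; let x = [H+] at equilibrium.
Ka = x²/(C₀ − x); solving the quadratic gives x = 1.32 × 10^-2 M.
Fraction ionized = 1.32 × 10^-2 / 0.137 = 0.0964 → 9.6%

9.6%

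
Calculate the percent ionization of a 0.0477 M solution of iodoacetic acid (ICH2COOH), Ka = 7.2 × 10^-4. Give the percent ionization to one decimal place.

11.6%

ICH2COOH ⇌ ICH2COO- + H+; let x = [H+] at equilibrium.
Ka = x²/(C₀ − x); solving the quadratic gives x = 5.51 × 10^-3 M.
% ionization = x/C₀ × 100% = 5.51 × 10^-3/0.0477 × 100% = 11.6%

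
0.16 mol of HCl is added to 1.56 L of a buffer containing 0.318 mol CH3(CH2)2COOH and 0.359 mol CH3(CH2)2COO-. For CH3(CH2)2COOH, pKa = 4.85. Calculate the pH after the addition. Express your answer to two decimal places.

pH = 4.47

Added H+ converts CH3(CH2)2COO- to CH3(CH2)2COOH: CH3(CH2)2COOH → 0.478 mol, CH3(CH2)2COO- → 0.199 mol.
pH = pKa + log(n_CH3(CH2)2COO-/n_CH3(CH2)2COOH) = 4.85 + log(0.199/0.478) = 4.85 + (-0.381)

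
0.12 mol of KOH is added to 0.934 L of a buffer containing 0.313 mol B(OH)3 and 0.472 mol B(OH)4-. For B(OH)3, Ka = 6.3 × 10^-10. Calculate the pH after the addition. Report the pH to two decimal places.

pH = 9.69

After neutralization: n(B(OH)3) = 0.193 mol, n(B(OH)4-) = 0.592 mol.
pKa = −log(6.3 × 10^-10) = 9.201
pH = pKa + log([A⁻]/[HA]) = 9.201 + log(0.592/0.193) = 9.201 +0.487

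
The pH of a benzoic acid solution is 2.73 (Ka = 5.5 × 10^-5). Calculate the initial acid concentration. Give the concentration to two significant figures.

C₀ = 6.5 × 10^-2 M

[H+] = 10^(-2.73) = 1.86 × 10^-3 M = x
Ka = x²/(C₀ − x) ⇒ C₀ = x + x²/Ka
C₀ = 1.86 × 10^-3 + (1.86 × 10^-3)²/(5.5 × 10^-5) = 6.48 × 10^-2 M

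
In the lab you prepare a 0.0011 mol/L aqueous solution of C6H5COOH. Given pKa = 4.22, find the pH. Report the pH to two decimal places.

pH = 3.64

C6H5COOH ⇌ C6H5COO- + H+
Ka = 10^(−4.22) = 6.03 × 10^-5
Ka = [H+]²/(0.0011 − [H+]) = 6.03 × 10^-5
The 5% rule fails; solving [H+]² + Ka·[H+] − Ka·C₀ = 0 exactly:
[H+] = [−6.03e-05 + √(6.03e-05² + 2.65e-07)]/2 = 2.29 × 10^-4 M
pH = −log[H+] = −log(2.29 × 10^-4) = 3.64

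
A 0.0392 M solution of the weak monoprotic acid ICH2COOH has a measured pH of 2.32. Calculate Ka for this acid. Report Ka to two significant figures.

[H+] = 10^(-2.32) = 4.79 × 10^-3 M
At equilibrium [HA] = 0.0392 − 4.79 × 10^-3 = 3.44 × 10^-2 M
Ka = [H+][A-]/[HA] = (4.79 × 10^-3)² / 3.44 × 10^-2 = 6.7 × 10^-4

Ka = 6.7 × 10^-4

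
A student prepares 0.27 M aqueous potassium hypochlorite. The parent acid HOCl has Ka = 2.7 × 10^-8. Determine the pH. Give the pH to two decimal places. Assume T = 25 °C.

OCl- is the conjugate base of the weak acid HOCl.
Kb = Kw/Ka = 1.0×10^-14 / 2.7 × 10^-8 = 3.70 × 10^-7
From the ICE table, Kb = x²/(0.27 − x) = 3.70 × 10^-7.
Assume x ≪ 0.27: x ≈ √(3.70 × 10^-7 × 0.27) = 3.16 × 10^-4 M
pOH = 3.50, so pH = 14.00 − pOH = 10.50

pH = 10.50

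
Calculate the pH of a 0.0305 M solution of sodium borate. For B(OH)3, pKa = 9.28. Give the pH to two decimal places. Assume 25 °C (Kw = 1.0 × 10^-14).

B(OH)4- is the conjugate base of the weak acid B(OH)3.
Ka = 10^(−9.28) = 5.25 × 10^-10
Kb = Kw/Ka = 1.0×10^-14 / 5.25 × 10^-10 = 1.90 × 10^-5
Let x = [OH-] at equilibrium. Kb = x²/(0.0305 − x).
Assume x ≪ 0.0305: x ≈ √(1.90 × 10^-5 × 0.0305) = 7.61 × 10^-4 M
Check: 2.5% ionized — well under 5%, approximation valid.
pOH = 3.12, so pH = 14.00 − pOH = 10.88

pH = 10.88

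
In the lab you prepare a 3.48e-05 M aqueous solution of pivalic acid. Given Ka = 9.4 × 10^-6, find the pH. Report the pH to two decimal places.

pH = 4.85

(CH3)3CCOOH ⇌ (CH3)3CCOO- + H+
From the ICE table, Ka = x²/(3.48e-05 − x) = 9.4 × 10^-6.
Here C₀/Ka ≈ 3.7, so the small-x approximation fails. Use the quadratic:
x = [−9.4e-06 + √(9.4e-06² + 1.31e-09)]/2 = 1.40 × 10^-5 M
pH = −log(1.40 × 10^-5) = 4.85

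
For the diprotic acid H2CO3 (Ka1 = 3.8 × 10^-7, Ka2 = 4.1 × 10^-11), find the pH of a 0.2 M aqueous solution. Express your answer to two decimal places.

Ka1 ≫ Ka2, so treat the first dissociation as the only significant source of H+.
Ka1 = x²/(0.2 − x) = 3.8 × 10^-7
x ≈ √(3.8 × 10^-7 × 0.2) = 2.76 × 10^-4 M
pH = −log(2.76 × 10^-4) = 3.56

pH = 3.56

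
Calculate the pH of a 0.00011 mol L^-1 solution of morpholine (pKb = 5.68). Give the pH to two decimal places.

C4H8ONH + H2O ⇌ C4H8ONH2+ + OH-
Kb = 10^(−5.68) = 2.09 × 10^-6
From the ICE table, Kb = x²/(0.00011 − x) = 2.09 × 10^-6.
Here C₀/Kb ≈ 52.6, so the small-x approximation fails. Use the quadratic:
x = [−2.09e-06 + √(2.09e-06² + 9.2e-10)]/2 = 1.42 × 10^-5 M
pOH = −log(1.42 × 10^-5) = 4.85; pH = 14.00 − 4.85 = 9.15

pH = 9.15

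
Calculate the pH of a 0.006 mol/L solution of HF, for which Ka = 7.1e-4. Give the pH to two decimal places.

HF ⇌ F- + H+
Let x = [H+] at equilibrium. Ka = x²/(0.006 − x).
The 5% rule fails; solving x² + Ka·x − Ka·C₀ = 0 exactly:
x = [−0.00071 + √(0.00071² + 1.7e-05)]/2 = 1.74 × 10^-3 M
pH = −log(1.74 × 10^-3) = 2.76

pH = 2.76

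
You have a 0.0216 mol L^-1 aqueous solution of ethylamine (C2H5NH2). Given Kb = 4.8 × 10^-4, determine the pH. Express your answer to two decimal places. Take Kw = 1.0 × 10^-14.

C2H5NH2 + H2O ⇌ C2H5NH3+ + OH-
Kb = [OH-]²/(0.0216 − [OH-]) = 4.8 × 10^-4
Here C₀/Kb ≈ 45, so the small-[OH-] approximation fails. Use the quadratic:
[OH-] = [−0.00048 + √(0.00048² + 4.15e-05)]/2 = 2.99 × 10^-3 M
pOH = 2.52, so pH = 14.00 − pOH = 11.48

pH = 11.48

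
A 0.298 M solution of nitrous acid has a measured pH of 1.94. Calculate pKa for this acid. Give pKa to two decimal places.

[H+] = 10^(-1.94) = 1.15 × 10^-2 M
At equilibrium [HA] = 0.298 − 1.15 × 10^-2 = 2.86 × 10^-1 M
Ka = [H+][A-]/[HA] = (1.15 × 10^-2)² / 2.86 × 10^-1 = 4.62 × 10^-4
pKa = -log(4.62 × 10^-4) = 3.34

pKa = 3.34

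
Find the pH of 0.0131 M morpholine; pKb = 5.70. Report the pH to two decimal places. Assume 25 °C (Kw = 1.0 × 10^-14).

C4H8ONH + H2O ⇌ C4H8ONH2+ + OH-
Kb = 10^(−5.70) = 2.00 × 10^-6
Kb = [OH-]²/(0.0131 − [OH-]) = 2.00 × 10^-6
Assume [OH-] ≪ 0.0131: [OH-] ≈ √(2.00 × 10^-6 × 0.0131) = 1.62 × 10^-4 M
pOH = −log(1.62 × 10^-4) = 3.79; pH = 14.00 − 3.79 = 10.21

pH = 10.21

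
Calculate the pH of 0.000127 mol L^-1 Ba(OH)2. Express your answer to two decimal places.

pH = 10.40

Ba(OH)2 is a strong base (each formula unit releases 2 OH-); [OH-] = 0.000254 M.
pOH = -log(0.000254) = 3.60
pH = 14.00 - 3.60 = 10.40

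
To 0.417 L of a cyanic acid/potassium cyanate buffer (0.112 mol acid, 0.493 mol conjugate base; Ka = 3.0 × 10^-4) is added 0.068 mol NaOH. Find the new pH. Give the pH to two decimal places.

pH = 4.63

After neutralization: n(HOCN) = 0.044 mol, n(OCN-) = 0.561 mol.
pKa = −log(3.0 × 10^-4) = 3.523
Henderson–Hasselbalch with mole ratio 0.561/0.044: pH = 3.523 + (+1.106)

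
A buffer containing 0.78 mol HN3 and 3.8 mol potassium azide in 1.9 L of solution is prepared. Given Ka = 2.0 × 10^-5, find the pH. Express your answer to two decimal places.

pH = 5.39

pKa = −log(2.0 × 10^-5) = 4.699
pH = pKa + log([A⁻]/[HA]) = 4.699 + log(3.8/0.78)
pH = 4.699 + (+0.688) = 5.39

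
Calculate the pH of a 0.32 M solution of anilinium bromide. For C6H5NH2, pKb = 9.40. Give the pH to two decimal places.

pH = 2.55

C6H5NH3+ is the conjugate acid of the weak base C6H5NH2.
Kb = 10^(−9.40) = 3.98 × 10^-10
Ka = Kw/Kb = 1.0×10^-14 / 3.98 × 10^-10 = 2.51 × 10^-5
From the ICE table, Ka = x²/(0.32 − x) = 2.51 × 10^-5.
Neglecting x in the denominator: x = √(2.51 × 10^-5 × 0.32) = 2.83 × 10^-3 M
Check: 0.89% ionized — well under 5%, approximation valid.
pH = −log[H+] = −log(2.83 × 10^-3) = 2.55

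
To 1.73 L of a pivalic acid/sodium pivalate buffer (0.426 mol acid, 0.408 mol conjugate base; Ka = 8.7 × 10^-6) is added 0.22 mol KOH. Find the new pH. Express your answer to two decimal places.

pH = 5.54

After neutralization: n((CH3)3CCOOH) = 0.206 mol, n((CH3)3CCOO-) = 0.628 mol.
pKa = −log(8.7 × 10^-6) = 5.060
pH = pKa + log([A⁻]/[HA]) = 5.060 + log(0.628/0.206) = 5.060 +0.484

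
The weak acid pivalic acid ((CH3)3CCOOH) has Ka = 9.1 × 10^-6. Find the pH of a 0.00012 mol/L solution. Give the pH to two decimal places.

(CH3)3CCOOH ⇌ (CH3)3CCOO- + H+
From the ICE table, Ka = [H+]²/(0.00012 − [H+]) = 9.1 × 10^-6.
The 5% rule fails; solving [H+]² + Ka·[H+] − Ka·C₀ = 0 exactly:
[H+] = [−9.1e-06 + √(9.1e-06² + 4.37e-09)]/2 = 2.88 × 10^-5 M
pH = −log(2.88 × 10^-5) = 4.54

pH = 4.54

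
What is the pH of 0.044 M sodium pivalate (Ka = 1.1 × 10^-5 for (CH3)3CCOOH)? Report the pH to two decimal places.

(CH3)3CCOO- is the conjugate base of the weak acid (CH3)3CCOOH.
Kb = Kw/Ka = 1.0×10^-14 / 1.1 × 10^-5 = 9.09 × 10^-10
From the ICE table, Kb = x²/(0.044 − x) = 9.09 × 10^-10.
Assume x ≪ 0.044: x ≈ √(9.09 × 10^-10 × 0.044) = 6.32 × 10^-6 M
Check: 0.014% ionized — well under 5%, approximation valid.
pOH = −log(6.32 × 10^-6) = 5.20; pH = 14.00 − 5.20 = 8.80

pH = 8.80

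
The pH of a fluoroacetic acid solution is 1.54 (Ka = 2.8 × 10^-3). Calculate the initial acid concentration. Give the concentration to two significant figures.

[H+] = 10^(-1.54) = 2.88 × 10^-2 M = x
Ka = x²/(C₀ − x) ⇒ C₀ = x + x²/Ka
C₀ = 2.88 × 10^-2 + (2.88 × 10^-2)²/(2.8 × 10^-3) = 3.25 × 10^-1 M

C₀ = 3.3 × 10^-1 M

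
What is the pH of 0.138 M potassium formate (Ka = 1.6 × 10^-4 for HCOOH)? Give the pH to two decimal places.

pH = 8.47

HCOO- is the conjugate base of the weak acid HCOOH.
Kb = Kw/Ka = 1.0×10^-14 / 1.6 × 10^-4 = 6.25 × 10^-11
Let x = [OH-] at equilibrium. Kb = x²/(0.138 − x).
Since Kb ≪ C₀, x ≈ √(Kb·C₀) = 2.94 × 10^-6 M.
(x/C₀ = 0.0021% < 5%, so the approximation holds.)
pOH = −log(2.94 × 10^-6) = 5.53; pH = 14.00 − 5.53 = 8.47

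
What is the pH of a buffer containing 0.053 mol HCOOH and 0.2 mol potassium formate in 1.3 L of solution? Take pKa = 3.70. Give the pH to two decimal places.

Using pH = pKa + log([base]/[acid]) with [base]/[acid] = 0.2/0.053:
pH = 3.70 + (+0.577) = 4.28

pH = 4.28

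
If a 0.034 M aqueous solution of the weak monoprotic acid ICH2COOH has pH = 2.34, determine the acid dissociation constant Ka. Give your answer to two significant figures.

Ka = 7.1 × 10^-4

[H+] = 10^(-2.34) = 4.57 × 10^-3 M
At equilibrium [HA] = 0.034 − 4.57 × 10^-3 = 2.94 × 10^-2 M
Ka = [H+][A-]/[HA] = (4.57 × 10^-3)² / 2.94 × 10^-2 = 7.1 × 10^-4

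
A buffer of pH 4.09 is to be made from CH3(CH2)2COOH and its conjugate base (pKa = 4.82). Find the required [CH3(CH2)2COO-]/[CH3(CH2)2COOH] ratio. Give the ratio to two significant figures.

ratio = 0.19

pH = pKa + log(r) ⇒ log(r) = 4.09 − 4.82 = -0.73
r = [CH3(CH2)2COO-]/[CH3(CH2)2COOH] = 10^(-0.73) = 0.186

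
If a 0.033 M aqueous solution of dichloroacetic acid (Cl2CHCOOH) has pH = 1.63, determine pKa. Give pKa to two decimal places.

[H+] = 10^(-1.63) = 2.34 × 10^-2 M
At equilibrium [HA] = 0.033 − 2.34 × 10^-2 = 9.60 × 10^-3 M
Ka = [H+][A-]/[HA] = (2.34 × 10^-2)² / 9.60 × 10^-3 = 5.70 × 10^-2
pKa = -log(5.70 × 10^-2) = 1.24

pKa = 1.24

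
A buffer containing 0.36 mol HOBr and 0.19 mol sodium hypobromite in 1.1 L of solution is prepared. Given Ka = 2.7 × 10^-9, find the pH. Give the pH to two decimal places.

pKa = −log(2.7 × 10^-9) = 8.569
Using pH = pKa + log([base]/[acid]) with [base]/[acid] = 0.19/0.36:
pH = 8.569 + (-0.278) = 8.29

pH = 8.29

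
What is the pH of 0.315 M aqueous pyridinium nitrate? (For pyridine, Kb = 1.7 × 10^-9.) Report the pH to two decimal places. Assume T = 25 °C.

C5H5NH+ is the conjugate acid of the weak base C5H5N.
Ka = Kw/Kb = 1.0×10^-14 / 1.7 × 10^-9 = 5.88 × 10^-6
From the ICE table, Ka = [H+]²/(0.315 − [H+]) = 5.88 × 10^-6.
Neglecting [H+] in the denominator: [H+] = √(5.88 × 10^-6 × 0.315) = 1.36 × 10^-3 M
([H+]/C₀ = 0.43% < 5%, so the approximation holds.)
pH = −log[H+] = −log(1.36 × 10^-3) = 2.87

pH = 2.87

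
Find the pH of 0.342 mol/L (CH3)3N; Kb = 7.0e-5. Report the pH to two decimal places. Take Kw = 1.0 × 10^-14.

(CH3)3N + H2O ⇌ (CH3)3NH+ + OH-
From the ICE table, Kb = x²/(0.342 − x) = 7.0 × 10^-5.
Assume x ≪ 0.342: x ≈ √(7.0 × 10^-5 × 0.342) = 4.89 × 10^-3 M
(x/C₀ = 1.4% < 5%, so the approximation holds.)
pOH = 2.31, so pH = 14.00 − pOH = 11.69

pH = 11.69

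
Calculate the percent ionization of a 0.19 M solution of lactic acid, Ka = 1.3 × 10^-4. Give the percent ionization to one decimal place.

CH3CH(OH)COOH ⇌ CH3CH(OH)COO- + H+; let x = [H+] at equilibrium.
x ≈ √(Ka·C₀) = √(1.3 × 10^-4 × 0.19) = 4.97 × 10^-3 M
Fraction ionized = 4.97 × 10^-3 / 0.19 = 0.0262 → 2.6%

2.6%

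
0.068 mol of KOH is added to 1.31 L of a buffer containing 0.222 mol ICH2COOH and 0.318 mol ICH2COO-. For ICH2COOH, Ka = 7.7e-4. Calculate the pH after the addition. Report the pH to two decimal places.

pH = 3.51

OH- converts ICH2COOH to ICH2COO-: ICH2COOH → 0.154 mol, ICH2COO- → 0.386 mol.
pKa = −log(7.7 × 10^-4) = 3.114
Henderson–Hasselbalch with mole ratio 0.386/0.154: pH = 3.114 + (+0.399)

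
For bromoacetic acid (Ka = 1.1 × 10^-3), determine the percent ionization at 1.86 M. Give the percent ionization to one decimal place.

2.4%

BrCH2COOH ⇌ BrCH2COO- + H+; let x = [H+] at equilibrium.
x ≈ √(Ka·C₀) = √(1.1 × 10^-3 × 1.86) = 4.52 × 10^-2 M
Fraction ionized = 4.52 × 10^-2 / 1.86 = 0.0243 → 2.4%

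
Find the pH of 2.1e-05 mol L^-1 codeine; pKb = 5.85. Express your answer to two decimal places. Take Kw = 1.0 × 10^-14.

C18H21NO3 + H2O ⇌ C18H22NO3+ + OH-
Kb = 10^(−5.85) = 1.41 × 10^-6
From the ICE table, Kb = [OH-]²/(2.1e-05 − [OH-]) = 1.41 × 10^-6.
Here C₀/Kb ≈ 14.9, so the small-[OH-] approximation fails. Use the quadratic:
[OH-] = (−Kb + √(Kb² + 4·Kb·C₀))/2 = 4.78 × 10^-6 M
pOH = −log(4.78 × 10^-6) = 5.32; pH = 14.00 − 5.32 = 8.68

pH = 8.68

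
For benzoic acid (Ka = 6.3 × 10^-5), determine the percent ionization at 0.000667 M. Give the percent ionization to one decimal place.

C6H5COOH ⇌ C6H5COO- + H+; let x = [H+] at equilibrium.
Ka = x²/(C₀ − x); solving the quadratic gives x = 1.76 × 10^-4 M.
Fraction ionized = 1.76 × 10^-4 / 0.000667 = 0.2639 → 26.4%

26.4%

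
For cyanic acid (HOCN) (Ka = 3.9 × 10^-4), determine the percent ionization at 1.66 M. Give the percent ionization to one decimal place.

HOCN ⇌ OCN- + H+; let x = [H+] at equilibrium.
x ≈ √(Ka·C₀) = √(3.9 × 10^-4 × 1.66) = 2.54 × 10^-2 M
% ionization = x/C₀ × 100% = 2.54 × 10^-2/1.66 × 100% = 1.5%

1.5%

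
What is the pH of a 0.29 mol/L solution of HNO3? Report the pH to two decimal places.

pH = 0.54

HNO3 is a strong acid and dissociates completely, so [H+] = 0.29 M.
pH = -log(0.29) = 0.54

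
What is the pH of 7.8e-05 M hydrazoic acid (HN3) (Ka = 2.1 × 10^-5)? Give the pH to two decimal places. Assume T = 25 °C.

pH = 4.50

HN3 ⇌ N3- + H+
Ka = x²/(7.8e-05 − x) = 2.1 × 10^-5
The 5% rule fails; solving x² + Ka·x − Ka·C₀ = 0 exactly:
x = [−2.1e-05 + √(2.1e-05² + 6.55e-09)]/2 = 3.13 × 10^-5 M
pH = −log(3.13 × 10^-5) = 4.50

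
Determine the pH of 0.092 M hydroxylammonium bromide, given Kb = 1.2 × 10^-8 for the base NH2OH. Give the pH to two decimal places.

NH3OH+ is the conjugate acid of the weak base NH2OH.
Ka = Kw/Kb = 1.0×10^-14 / 1.2 × 10^-8 = 8.33 × 10^-7
From the ICE table, Ka = [H+]²/(0.092 − [H+]) = 8.33 × 10^-7.
Since Ka ≪ C₀, [H+] ≈ √(Ka·C₀) = 2.77 × 10^-4 M.
([H+]/C₀ = 0.3% < 5%, so the approximation holds.)
pH = −log(2.77 × 10^-4) = 3.56

pH = 3.56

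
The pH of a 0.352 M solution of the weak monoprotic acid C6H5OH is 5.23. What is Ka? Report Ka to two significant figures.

Ka = 9.9 × 10^-11

[H+] = 10^(-5.23) = 5.89 × 10^-6 M
At equilibrium [HA] = 0.352 − 5.89 × 10^-6 = 3.52 × 10^-1 M
Ka = [H+][A-]/[HA] = (5.89 × 10^-6)² / 3.52 × 10^-1 = 9.9 × 10^-11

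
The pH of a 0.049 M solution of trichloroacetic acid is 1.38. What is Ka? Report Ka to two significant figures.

Ka = 2.4 × 10^-1

[H+] = 10^(-1.38) = 4.17 × 10^-2 M
At equilibrium [HA] = 0.049 − 4.17 × 10^-2 = 7.30 × 10^-3 M
Ka = [H+][A-]/[HA] = (4.17 × 10^-2)² / 7.30 × 10^-3 = 2.4 × 10^-1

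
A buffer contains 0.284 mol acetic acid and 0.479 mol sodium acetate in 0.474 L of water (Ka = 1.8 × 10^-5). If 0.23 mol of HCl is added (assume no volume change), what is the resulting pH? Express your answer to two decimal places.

Added H+ converts CH3COO- to CH3COOH: CH3COOH → 0.514 mol, CH3COO- → 0.249 mol.
pKa = −log(1.8 × 10^-5) = 4.745
pH = pKa + log(n_CH3COO-/n_CH3COOH) = 4.745 + log(0.249/0.514) = 4.745 + (-0.315)

pH = 4.43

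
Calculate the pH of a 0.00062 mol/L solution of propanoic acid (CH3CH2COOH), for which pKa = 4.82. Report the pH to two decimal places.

CH3CH2COOH ⇌ CH3CH2COO- + H+
Ka = 10^(−4.82) = 1.51 × 10^-5
From the ICE table, Ka = x²/(0.00062 − x) = 1.51 × 10^-5.
x is not negligible relative to C₀; solve x² + 1.51e-05·x − 9.36e-09 = 0.
x = [−1.51e-05 + √(1.51e-05² + 3.74e-08)]/2 = 8.95 × 10^-5 M
pH = −log(8.95 × 10^-5) = 4.05

pH = 4.05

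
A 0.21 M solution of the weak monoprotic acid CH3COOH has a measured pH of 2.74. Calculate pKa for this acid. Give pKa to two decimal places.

pKa = 4.80

[H+] = 10^(-2.74) = 1.82 × 10^-3 M
At equilibrium [HA] = 0.21 − 1.82 × 10^-3 = 2.08 × 10^-1 M
Ka = [H+][A-]/[HA] = (1.82 × 10^-3)² / 2.08 × 10^-1 = 1.59 × 10^-5
pKa = -log(1.59 × 10^-5) = 4.80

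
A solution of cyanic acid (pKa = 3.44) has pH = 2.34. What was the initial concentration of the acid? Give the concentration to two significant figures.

C₀ = 6.2 × 10^-2 M

[H+] = 10^(-2.34) = 4.57 × 10^-3 M = x
Ka = 10^(−3.44) = 3.63 × 10^-4
Ka = x²/(C₀ − x) ⇒ C₀ = x + x²/Ka
C₀ = 4.57 × 10^-3 + (4.57 × 10^-3)²/(3.63 × 10^-4) = 6.21 × 10^-2 M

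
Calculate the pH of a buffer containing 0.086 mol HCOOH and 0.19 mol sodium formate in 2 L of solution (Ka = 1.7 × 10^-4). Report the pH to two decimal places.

pKa = −log(1.7 × 10^-4) = 3.770
pH = pKa + log([A⁻]/[HA]) = 3.770 + log(0.19/0.086)
pH = 3.770 + (+0.344) = 4.11

pH = 4.11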